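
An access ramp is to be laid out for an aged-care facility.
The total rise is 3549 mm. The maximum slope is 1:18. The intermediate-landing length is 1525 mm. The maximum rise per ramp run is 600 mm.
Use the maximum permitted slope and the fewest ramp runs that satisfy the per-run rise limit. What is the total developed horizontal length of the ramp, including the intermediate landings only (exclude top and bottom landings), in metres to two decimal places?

⌈3549/600⌉ = 6 ramp runs. That means 5 intermediate landings.
Horizontal run for 3549 mm of rise at 1:18 is 3549 × 18 = 63882 mm.
5 intermediate landings contribute 5 × 1525 = 7625 mm.
Developed length = 63882 + 7625 = 71507 mm.
= 71.51 m.

71.51 m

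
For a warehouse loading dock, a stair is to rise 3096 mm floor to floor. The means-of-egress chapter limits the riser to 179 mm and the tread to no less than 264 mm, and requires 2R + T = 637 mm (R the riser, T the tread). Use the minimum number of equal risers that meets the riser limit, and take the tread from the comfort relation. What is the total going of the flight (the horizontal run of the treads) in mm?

4981 mm

3096 / 179 = 17.30, so 18 risers are needed.
Riser R = 3096 / 18 = 172 mm, within the 179 mm limit.
T = 637 − 2·172 = 293 mm, which satisfies the 264 mm minimum.
Treads = 18 − 1 = 17; going = 17 × 293 = 4981 mm.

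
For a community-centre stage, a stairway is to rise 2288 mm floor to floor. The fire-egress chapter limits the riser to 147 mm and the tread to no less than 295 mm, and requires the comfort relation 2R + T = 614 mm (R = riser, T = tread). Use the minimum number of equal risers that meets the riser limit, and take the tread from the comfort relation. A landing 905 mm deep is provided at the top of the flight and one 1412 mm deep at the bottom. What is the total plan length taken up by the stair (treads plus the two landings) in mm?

⌈2288/147⌉ = 16 risers.
R = 2288 ÷ 16 = 143 mm.
T = 614 − 2·143 = 328 mm, which satisfies the 295 mm minimum.
Going = (16 − 1) × 328 = 4920 mm.
Add landings: 4920 + 905 + 1412 = 7237 mm.

7237 mm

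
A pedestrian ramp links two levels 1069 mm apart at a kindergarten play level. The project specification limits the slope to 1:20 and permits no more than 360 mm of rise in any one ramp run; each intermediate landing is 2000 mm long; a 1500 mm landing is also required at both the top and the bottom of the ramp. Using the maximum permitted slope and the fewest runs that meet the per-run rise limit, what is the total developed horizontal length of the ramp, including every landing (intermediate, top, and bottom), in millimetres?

⌈1069/360⌉ = 3 ramp runs. That means 2 intermediate landings.
Ramp run (horizontal) at 1:20: 1069 × 20 = 21380 mm.
Intermediate landings: 2 × 2000 = 4000 mm.
Top and bottom landings: 2 × 1500 = 3000 mm.
Total = 21380 + 4000 + 3000 = 28380 mm.

28380 mm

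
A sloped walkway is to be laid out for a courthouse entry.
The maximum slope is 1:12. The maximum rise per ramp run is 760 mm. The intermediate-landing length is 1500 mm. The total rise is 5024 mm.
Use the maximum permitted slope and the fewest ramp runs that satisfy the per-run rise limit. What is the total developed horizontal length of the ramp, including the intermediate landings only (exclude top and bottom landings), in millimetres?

5024 / 760 = 6.611 → round up to 7 ramp runs. That means 6 intermediate landings.
Horizontal run for 5024 mm of rise at 1:12 is 5024 × 12 = 60288 mm.
6 intermediate landings contribute 6 × 1500 = 9000 mm.
Developed length = 60288 + 9000 = 69288 mm.

69288 mm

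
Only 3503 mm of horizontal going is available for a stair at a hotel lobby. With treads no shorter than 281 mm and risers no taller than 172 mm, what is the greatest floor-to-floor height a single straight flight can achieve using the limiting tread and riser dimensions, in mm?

Treads that fit: ⌊3503 / 281⌋ = 12.
Risers = treads + 1 = 13.
Maximum height = 13 × 172 = 2236 mm.

2236 mm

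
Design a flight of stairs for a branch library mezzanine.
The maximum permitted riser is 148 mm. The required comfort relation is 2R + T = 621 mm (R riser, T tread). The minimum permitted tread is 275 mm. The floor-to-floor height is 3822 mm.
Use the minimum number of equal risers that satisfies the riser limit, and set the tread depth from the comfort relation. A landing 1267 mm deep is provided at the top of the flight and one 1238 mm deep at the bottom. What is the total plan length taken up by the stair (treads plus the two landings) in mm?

10680 mm

3822 / 148 = 25.82, so 26 risers are needed.
R = 3822 ÷ 26 = 147 mm.
From 2R + T = 621: T = 621 − 294 = 327 mm.
Going = (26 − 1) × 327 = 8175 mm.
Enclosure = 8175 + 1267 + 1238 = 10680 mm.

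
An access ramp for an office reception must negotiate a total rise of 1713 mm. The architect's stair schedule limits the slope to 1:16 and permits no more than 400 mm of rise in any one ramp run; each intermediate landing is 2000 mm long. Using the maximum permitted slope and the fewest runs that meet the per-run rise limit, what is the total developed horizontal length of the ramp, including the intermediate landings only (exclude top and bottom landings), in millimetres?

1713 / 400 = 4.282 → round up to 5 ramp runs. That means 4 intermediate landings.
Ramp run (horizontal) at 1:16: 1713 × 16 = 27408 mm.
Intermediate landings: 4 × 2000 = 8000 mm.
Developed length = 27408 + 8000 = 35408 mm.

35408 mm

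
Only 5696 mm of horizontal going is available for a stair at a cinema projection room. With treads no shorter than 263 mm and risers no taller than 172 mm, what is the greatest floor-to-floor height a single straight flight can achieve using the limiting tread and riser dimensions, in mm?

3784 mm

Treads that fit: ⌊5696 / 263⌋ = 21.
Risers = treads + 1 = 22.
Maximum height = 22 × 172 = 3784 mm.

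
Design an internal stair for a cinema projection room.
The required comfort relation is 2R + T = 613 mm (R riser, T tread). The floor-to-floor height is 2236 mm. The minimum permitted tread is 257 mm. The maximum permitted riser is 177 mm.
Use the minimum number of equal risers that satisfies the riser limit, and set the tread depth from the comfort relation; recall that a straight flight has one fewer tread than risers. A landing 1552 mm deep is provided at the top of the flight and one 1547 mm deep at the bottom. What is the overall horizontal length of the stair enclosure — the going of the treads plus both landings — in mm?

6327 mm

2236 / 177 = 12.633 → round up to 13 risers.
Each riser is 2236/13 = 172 mm (≤ 177 mm).
Tread T = 613 − 2 × 172 = 269 mm (≥ 257 mm).
Going = (13 − 1) × 269 = 3228 mm.
Add landings: 3228 + 1552 + 1547 = 6327 mm.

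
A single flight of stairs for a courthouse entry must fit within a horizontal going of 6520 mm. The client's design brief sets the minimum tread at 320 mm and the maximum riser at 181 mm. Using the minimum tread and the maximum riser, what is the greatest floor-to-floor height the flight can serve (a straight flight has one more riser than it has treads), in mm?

3801 mm

6520 / 320 = 20.38, so 20 treads fit.
Risers = treads + 1 = 21.
Maximum height = 21 × 181 = 3801 mm.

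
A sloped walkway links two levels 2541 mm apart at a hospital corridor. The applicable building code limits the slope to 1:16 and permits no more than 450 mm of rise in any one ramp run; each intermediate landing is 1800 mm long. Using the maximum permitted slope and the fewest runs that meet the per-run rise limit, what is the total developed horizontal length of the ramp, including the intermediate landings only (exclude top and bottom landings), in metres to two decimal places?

⌈2541/450⌉ = 6 ramp runs. That means 5 intermediate landings.
Ramp run (horizontal) at 1:16: 2541 × 16 = 40656 mm.
5 intermediate landings contribute 5 × 1800 = 9000 mm.
Total developed length = 40656 + 9000 = 49656 mm.
= 49.66 m.

49.66 m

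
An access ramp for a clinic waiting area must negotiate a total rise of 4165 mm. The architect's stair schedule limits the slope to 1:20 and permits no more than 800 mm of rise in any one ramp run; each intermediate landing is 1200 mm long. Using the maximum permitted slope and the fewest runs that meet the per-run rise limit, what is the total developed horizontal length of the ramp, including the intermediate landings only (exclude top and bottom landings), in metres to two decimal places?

⌈4165/800⌉ = 6 ramp runs. That means 5 intermediate landings.
Horizontal run for 4165 mm of rise at 1:20 is 4165 × 20 = 83300 mm.
Intermediate landings: 5 × 1200 = 6000 mm.
Total developed length = 83300 + 6000 = 89300 mm.
= 89.30 m.

89.30 m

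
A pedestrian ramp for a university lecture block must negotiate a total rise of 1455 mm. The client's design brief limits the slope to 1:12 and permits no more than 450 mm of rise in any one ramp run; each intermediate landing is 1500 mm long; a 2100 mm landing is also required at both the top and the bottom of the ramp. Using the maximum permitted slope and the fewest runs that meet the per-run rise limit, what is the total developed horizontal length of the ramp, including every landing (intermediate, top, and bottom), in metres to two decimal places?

26.16 m

1455 / 450 = 3.23, so 4 ramp runs are needed. That means 3 intermediate landings.
Ramp run (horizontal) at 1:12: 1455 × 12 = 17460 mm.
3 intermediate landings contribute 3 × 1500 = 4500 mm.
Top and bottom landings: 2 × 2100 = 4200 mm.
Total = 17460 + 4500 + 4200 = 26160 mm.
= 26.16 m.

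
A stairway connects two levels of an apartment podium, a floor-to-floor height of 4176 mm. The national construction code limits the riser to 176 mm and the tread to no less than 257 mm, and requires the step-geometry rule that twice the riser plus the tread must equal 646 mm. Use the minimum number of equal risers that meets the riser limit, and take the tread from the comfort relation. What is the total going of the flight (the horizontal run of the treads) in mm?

6854 mm

⌈4176/176⌉ = 24 risers.
R = 4176 ÷ 24 = 174 mm.
T = 646 − 2·174 = 298 mm, which satisfies the 257 mm minimum.
Going = (24 − 1) × 298 = 6854 mm.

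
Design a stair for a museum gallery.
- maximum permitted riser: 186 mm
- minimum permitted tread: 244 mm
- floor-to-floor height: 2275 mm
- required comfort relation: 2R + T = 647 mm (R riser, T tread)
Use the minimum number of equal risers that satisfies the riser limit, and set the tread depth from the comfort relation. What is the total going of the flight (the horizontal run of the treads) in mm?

3564 mm

At most 186 each: 2275/186 = 12.23, giving 13 risers.
Each riser is 2275/13 = 175 mm (≤ 186 mm).
Tread T = 647 − 2 × 175 = 297 mm (≥ 244 mm).
13 risers give 12 treads; going = 12 × 297 = 3564 mm.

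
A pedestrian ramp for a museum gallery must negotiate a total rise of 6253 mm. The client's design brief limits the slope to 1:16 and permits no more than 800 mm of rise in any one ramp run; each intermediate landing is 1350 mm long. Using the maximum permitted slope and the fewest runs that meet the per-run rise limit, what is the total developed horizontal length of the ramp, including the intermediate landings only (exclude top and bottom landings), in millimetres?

6253 / 800 = 7.816 → round up to 8 ramp runs. That means 7 intermediate landings.
Horizontal run for 6253 mm of rise at 1:16 is 6253 × 16 = 100048 mm.
7 intermediate landings contribute 7 × 1350 = 9450 mm.
Total developed length = 100048 + 9450 = 109498 mm.

109498 mm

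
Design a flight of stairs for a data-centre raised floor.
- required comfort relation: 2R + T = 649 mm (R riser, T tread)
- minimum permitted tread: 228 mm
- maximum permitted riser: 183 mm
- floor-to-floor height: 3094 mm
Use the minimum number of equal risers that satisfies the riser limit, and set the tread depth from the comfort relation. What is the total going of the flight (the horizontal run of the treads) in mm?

3094 / 183 = 16.91, so 17 risers are needed.
Each riser is 3094/17 = 182 mm (≤ 183 mm).
Tread T = 649 − 2 × 182 = 285 mm (≥ 228 mm).
Going = (17 − 1) × 285 = 4560 mm.

4560 mm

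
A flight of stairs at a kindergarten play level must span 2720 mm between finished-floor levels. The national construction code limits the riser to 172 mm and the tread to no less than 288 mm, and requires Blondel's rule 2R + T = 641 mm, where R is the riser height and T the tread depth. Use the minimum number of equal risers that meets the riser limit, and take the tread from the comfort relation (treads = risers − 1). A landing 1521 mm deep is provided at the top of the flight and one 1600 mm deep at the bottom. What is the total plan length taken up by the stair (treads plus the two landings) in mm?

⌈2720/172⌉ = 16 risers.
Riser R = 2720 / 16 = 170 mm, within the 172 mm limit.
From 2R + T = 641: T = 641 − 340 = 301 mm.
16 risers give 15 treads; going = 15 × 301 = 4515 mm.
Add landings: 4515 + 1521 + 1600 = 7636 mm.

7636 mm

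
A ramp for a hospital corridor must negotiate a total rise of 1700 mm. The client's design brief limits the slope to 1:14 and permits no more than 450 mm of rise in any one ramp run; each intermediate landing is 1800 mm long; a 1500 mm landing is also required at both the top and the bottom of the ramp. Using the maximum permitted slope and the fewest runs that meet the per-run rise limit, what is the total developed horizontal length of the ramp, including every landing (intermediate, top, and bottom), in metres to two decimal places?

At most 450 each: 1700/450 = 3.78, giving 4 ramp runs. That means 3 intermediate landings.
Ramp run (horizontal) at 1:14: 1700 × 14 = 23800 mm.
3 intermediate landings contribute 3 × 1800 = 5400 mm.
Top and bottom landings: 2 × 1500 = 3000 mm.
Total = 23800 + 5400 + 3000 = 32200 mm.
= 32.20 m.

32.20 m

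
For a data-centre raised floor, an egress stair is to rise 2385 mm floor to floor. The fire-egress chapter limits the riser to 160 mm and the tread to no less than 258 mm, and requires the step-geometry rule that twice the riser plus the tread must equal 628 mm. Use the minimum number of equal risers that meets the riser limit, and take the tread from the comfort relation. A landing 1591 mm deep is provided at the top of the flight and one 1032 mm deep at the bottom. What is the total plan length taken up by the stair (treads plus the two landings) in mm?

6963 mm

⌈2385/160⌉ = 15 risers.
R = 2385 ÷ 15 = 159 mm.
Tread T = 628 − 2 × 159 = 310 mm (≥ 258 mm).
Treads = 15 − 1 = 14; going = 14 × 310 = 4340 mm.
Add landings: 4340 + 1591 + 1032 = 6963 mm.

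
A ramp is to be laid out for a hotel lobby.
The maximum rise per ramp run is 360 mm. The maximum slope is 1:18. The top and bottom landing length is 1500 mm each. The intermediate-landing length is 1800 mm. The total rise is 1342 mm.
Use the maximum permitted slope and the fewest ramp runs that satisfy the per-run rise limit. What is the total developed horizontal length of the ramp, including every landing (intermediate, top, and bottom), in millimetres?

1342 / 360 = 3.73, so 4 ramp runs are needed. That means 3 intermediate landings.
Horizontal run for 1342 mm of rise at 1:18 is 1342 × 18 = 24156 mm.
Intermediate landings: 3 × 1800 = 5400 mm.
Top and bottom landings: 2 × 1500 = 3000 mm.
Total = 24156 + 5400 + 3000 = 32556 mm.

32556 mm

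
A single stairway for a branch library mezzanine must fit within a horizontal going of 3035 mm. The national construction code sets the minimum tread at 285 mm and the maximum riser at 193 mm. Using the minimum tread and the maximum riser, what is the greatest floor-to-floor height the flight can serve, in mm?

Treads that fit: ⌊3035 / 285⌋ = 10.
Risers = treads + 1 = 11.
Maximum height = 11 × 193 = 2123 mm.

2123 mm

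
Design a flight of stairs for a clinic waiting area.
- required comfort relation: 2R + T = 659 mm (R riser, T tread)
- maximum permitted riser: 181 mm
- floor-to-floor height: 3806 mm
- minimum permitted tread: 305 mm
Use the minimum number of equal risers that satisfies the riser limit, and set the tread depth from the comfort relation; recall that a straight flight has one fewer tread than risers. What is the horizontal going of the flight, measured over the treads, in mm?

6573 mm

3806 / 181 = 21.028 → round up to 22 risers.
R = 3806 ÷ 22 = 173 mm.
T = 659 − 2·173 = 313 mm, which satisfies the 305 mm minimum.
22 risers give 21 treads; going = 21 × 313 = 6573 mm.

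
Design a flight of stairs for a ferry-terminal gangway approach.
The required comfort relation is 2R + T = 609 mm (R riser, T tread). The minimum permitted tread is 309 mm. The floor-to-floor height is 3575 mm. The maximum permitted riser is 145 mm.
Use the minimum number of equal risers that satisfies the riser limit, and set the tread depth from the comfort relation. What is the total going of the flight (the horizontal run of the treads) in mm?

7752 mm

At most 145 each: 3575/145 = 24.66, giving 25 risers.
Each riser is 3575/25 = 143 mm (≤ 145 mm).
T = 609 − 2·143 = 323 mm, which satisfies the 309 mm minimum.
25 risers give 24 treads; going = 24 × 323 = 7752 mm.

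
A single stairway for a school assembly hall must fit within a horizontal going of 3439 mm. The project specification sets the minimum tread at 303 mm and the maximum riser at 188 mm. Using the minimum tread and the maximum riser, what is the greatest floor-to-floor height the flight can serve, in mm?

3439 / 303 = 11.35, so 11 treads fit.
Risers = treads + 1 = 12.
Maximum height = 12 × 188 = 2256 mm.

2256 mm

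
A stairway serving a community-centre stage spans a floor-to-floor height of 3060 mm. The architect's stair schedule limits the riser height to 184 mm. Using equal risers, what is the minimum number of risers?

3060 / 184 = 16.63, so 17 risers are needed.

17 risers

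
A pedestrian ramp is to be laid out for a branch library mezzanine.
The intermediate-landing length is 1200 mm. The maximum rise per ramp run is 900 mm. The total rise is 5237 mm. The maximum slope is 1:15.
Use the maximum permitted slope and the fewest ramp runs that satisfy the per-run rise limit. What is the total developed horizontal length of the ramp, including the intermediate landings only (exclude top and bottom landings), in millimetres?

84555 mm

At most 900 each: 5237/900 = 5.82, giving 6 ramp runs. That means 5 intermediate landings.
Horizontal run for 5237 mm of rise at 1:15 is 5237 × 15 = 78555 mm.
5 intermediate landings contribute 5 × 1200 = 6000 mm.
Total developed length = 78555 + 6000 = 84555 mm.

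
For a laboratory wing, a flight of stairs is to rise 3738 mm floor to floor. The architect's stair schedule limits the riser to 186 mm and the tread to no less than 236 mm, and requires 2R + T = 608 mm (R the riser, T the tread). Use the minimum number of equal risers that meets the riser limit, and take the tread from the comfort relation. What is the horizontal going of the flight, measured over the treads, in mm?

5040 mm

3738 / 186 = 20.097 → round up to 21 risers.
Riser R = 3738 / 21 = 178 mm, within the 186 mm limit.
Tread T = 608 − 2 × 178 = 252 mm (≥ 236 mm).
Treads = 21 − 1 = 20; going = 20 × 252 = 5040 mm.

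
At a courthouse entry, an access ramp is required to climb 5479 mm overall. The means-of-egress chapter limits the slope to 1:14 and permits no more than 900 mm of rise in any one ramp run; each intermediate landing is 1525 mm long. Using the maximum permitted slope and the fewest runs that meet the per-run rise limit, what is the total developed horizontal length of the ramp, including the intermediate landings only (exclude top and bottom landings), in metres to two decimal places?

At most 900 each: 5479/900 = 6.09, giving 7 ramp runs. That means 6 intermediate landings.
Horizontal run for 5479 mm of rise at 1:14 is 5479 × 14 = 76706 mm.
6 intermediate landings contribute 6 × 1525 = 9150 mm.
Total developed length = 76706 + 9150 = 85856 mm.
= 85.86 m.

85.86 m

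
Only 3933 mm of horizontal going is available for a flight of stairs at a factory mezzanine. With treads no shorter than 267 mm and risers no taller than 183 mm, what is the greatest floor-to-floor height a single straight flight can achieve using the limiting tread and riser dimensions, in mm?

Treads that fit: ⌊3933 / 267⌋ = 14.
Risers = treads + 1 = 15.
Maximum height = 15 × 183 = 2745 mm.

2745 mm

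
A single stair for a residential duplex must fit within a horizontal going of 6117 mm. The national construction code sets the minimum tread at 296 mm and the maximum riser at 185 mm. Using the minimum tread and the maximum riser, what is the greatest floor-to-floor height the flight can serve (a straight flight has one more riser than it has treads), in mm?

3885 mm

6117 / 296 = 20.67, so 20 treads fit.
Risers = treads + 1 = 21.
Maximum height = 21 × 185 = 3885 mm.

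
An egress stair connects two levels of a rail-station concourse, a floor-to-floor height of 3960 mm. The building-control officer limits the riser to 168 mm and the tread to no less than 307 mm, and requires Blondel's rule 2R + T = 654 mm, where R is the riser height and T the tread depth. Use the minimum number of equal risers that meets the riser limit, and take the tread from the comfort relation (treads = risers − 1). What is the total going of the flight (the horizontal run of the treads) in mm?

7452 mm

At most 168 each: 3960/168 = 23.57, giving 24 risers.
R = 3960 ÷ 24 = 165 mm.
From 2R + T = 654: T = 654 − 330 = 324 mm.
Treads = 24 − 1 = 23; going = 23 × 324 = 7452 mm.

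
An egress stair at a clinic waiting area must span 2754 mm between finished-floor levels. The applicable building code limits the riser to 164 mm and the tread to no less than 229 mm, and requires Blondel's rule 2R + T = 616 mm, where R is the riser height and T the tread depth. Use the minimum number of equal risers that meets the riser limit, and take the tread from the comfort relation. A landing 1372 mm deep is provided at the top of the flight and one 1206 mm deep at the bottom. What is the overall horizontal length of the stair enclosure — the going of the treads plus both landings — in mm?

7250 mm

At most 164 each: 2754/164 = 16.79, giving 17 risers.
Riser R = 2754 / 17 = 162 mm, within the 164 mm limit.
Tread T = 616 − 2 × 162 = 292 mm (≥ 229 mm).
Treads = 17 − 1 = 16; going = 16 × 292 = 4672 mm.
Enclosure = 4672 + 1372 + 1206 = 7250 mm.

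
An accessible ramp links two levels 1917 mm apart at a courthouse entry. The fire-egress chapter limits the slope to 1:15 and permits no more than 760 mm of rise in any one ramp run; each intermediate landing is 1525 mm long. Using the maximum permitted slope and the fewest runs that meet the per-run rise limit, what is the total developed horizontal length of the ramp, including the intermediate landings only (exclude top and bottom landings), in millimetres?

31805 mm

At most 760 each: 1917/760 = 2.52, giving 3 ramp runs. That means 2 intermediate landings.
Ramp run (horizontal) at 1:15: 1917 × 15 = 28755 mm.
Intermediate landings: 2 × 1525 = 3050 mm.
Total developed length = 28755 + 3050 = 31805 mm.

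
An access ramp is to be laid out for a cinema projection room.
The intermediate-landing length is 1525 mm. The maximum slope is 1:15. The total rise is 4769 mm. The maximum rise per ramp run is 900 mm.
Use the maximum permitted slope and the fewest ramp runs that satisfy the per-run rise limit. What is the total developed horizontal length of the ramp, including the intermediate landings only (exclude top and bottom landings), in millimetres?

4769 / 900 = 5.30, so 6 ramp runs are needed. That means 5 intermediate landings.
Ramp run (horizontal) at 1:15: 4769 × 15 = 71535 mm.
5 intermediate landings contribute 5 × 1525 = 7625 mm.
Total developed length = 71535 + 7625 = 79160 mm.

79160 mm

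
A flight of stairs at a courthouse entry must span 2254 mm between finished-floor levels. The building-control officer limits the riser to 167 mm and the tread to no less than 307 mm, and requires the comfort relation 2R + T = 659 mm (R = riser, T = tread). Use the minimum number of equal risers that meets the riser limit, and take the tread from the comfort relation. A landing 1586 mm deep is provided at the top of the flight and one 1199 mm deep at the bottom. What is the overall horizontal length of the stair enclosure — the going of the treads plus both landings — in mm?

2254 / 167 = 13.497 → round up to 14 risers.
Riser R = 2254 / 14 = 161 mm, within the 167 mm limit.
T = 659 − 2·161 = 337 mm, which satisfies the 307 mm minimum.
Treads = 14 − 1 = 13; going = 13 × 337 = 4381 mm.
Add landings: 4381 + 1586 + 1199 = 7166 mm.

7166 mm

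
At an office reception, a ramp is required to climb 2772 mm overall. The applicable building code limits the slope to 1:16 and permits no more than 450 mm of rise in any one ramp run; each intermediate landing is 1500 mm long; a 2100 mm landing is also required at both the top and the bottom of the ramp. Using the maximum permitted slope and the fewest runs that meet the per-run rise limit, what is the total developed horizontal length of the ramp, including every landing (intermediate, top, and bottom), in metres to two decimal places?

57.55 m

2772 / 450 = 6.160 → round up to 7 ramp runs. That means 6 intermediate landings.
Horizontal run for 2772 mm of rise at 1:16 is 2772 × 16 = 44352 mm.
6 intermediate landings contribute 6 × 1500 = 9000 mm.
Top and bottom landings: 2 × 2100 = 4200 mm.
Total = 44352 + 9000 + 4200 = 57552 mm.
= 57.55 m.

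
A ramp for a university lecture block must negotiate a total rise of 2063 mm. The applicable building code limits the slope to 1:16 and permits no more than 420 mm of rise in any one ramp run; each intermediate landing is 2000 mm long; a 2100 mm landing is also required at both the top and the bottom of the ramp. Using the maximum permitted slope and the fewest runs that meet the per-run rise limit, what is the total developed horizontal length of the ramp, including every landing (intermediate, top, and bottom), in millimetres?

45208 mm

At most 420 each: 2063/420 = 4.91, giving 5 ramp runs. That means 4 intermediate landings.
Ramp run (horizontal) at 1:16: 2063 × 16 = 33008 mm.
Intermediate landings: 4 × 2000 = 8000 mm.
Top and bottom landings: 2 × 2100 = 4200 mm.
Total = 33008 + 8000 + 4200 = 45208 mm.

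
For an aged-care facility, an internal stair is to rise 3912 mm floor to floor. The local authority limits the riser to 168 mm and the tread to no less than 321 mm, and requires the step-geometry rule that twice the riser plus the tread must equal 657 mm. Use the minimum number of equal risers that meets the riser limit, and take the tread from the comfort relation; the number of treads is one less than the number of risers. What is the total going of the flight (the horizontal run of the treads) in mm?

At most 168 each: 3912/168 = 23.29, giving 24 risers.
Each riser is 3912/24 = 163 mm (≤ 168 mm).
From 2R + T = 657: T = 657 − 326 = 331 mm.
24 risers give 23 treads; going = 23 × 331 = 7613 mm.

7613 mm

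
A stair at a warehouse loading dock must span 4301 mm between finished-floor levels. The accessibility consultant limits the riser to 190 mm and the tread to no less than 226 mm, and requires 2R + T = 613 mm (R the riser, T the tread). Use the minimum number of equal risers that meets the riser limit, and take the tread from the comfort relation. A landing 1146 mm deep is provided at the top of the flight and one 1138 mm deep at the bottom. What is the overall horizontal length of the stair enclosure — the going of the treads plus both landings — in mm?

7542 mm

At most 190 each: 4301/190 = 22.64, giving 23 risers.
Riser R = 4301 / 23 = 187 mm, within the 190 mm limit.
T = 613 − 2·187 = 239 mm, which satisfies the 226 mm minimum.
Treads = 23 − 1 = 22; going = 22 × 239 = 5258 mm.
Add landings: 5258 + 1146 + 1138 = 7542 mm.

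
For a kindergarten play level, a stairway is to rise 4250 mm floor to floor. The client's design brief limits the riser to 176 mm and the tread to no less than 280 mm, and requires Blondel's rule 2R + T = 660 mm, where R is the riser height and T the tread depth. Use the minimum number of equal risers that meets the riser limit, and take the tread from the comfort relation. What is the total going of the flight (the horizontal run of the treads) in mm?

7680 mm

At most 176 each: 4250/176 = 24.15, giving 25 risers.
Riser R = 4250 / 25 = 170 mm, within the 176 mm limit.
T = 660 − 2·170 = 320 mm, which satisfies the 280 mm minimum.
Treads = 25 − 1 = 24; going = 24 × 320 = 7680 mm.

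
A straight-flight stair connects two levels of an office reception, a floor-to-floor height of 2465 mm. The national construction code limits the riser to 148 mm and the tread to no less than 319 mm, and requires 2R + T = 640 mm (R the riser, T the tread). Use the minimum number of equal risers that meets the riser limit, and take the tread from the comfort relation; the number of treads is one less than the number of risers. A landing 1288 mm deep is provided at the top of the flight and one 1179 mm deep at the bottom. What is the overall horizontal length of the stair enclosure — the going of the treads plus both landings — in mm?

8067 mm

2465 / 148 = 16.66, so 17 risers are needed.
R = 2465 ÷ 17 = 145 mm.
From 2R + T = 640: T = 640 − 290 = 350 mm.
Going = (17 − 1) × 350 = 5600 mm.
Enclosure = 5600 + 1288 + 1179 = 8067 mm.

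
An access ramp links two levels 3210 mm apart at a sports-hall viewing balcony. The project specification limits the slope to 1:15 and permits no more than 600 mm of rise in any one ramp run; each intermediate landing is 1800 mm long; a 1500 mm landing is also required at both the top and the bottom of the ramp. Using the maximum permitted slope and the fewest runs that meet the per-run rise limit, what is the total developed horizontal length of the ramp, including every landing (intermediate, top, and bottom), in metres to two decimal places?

60.15 m

⌈3210/600⌉ = 6 ramp runs. That means 5 intermediate landings.
Horizontal run for 3210 mm of rise at 1:15 is 3210 × 15 = 48150 mm.
5 intermediate landings contribute 5 × 1800 = 9000 mm.
Top and bottom landings: 2 × 1500 = 3000 mm.
Total = 48150 + 9000 + 3000 = 60150 mm.
= 60.15 m.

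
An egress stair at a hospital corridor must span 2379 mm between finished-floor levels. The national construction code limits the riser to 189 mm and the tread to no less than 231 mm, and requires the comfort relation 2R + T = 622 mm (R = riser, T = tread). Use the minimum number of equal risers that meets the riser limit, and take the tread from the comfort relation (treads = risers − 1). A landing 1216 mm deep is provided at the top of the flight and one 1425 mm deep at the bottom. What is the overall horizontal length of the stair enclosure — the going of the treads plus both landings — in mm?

5713 mm

2379 / 189 = 12.587 → round up to 13 risers.
Each riser is 2379/13 = 183 mm (≤ 189 mm).
Tread T = 622 − 2 × 183 = 256 mm (≥ 231 mm).
13 risers give 12 treads; going = 12 × 256 = 3072 mm.
Add landings: 3072 + 1216 + 1425 = 5713 mm.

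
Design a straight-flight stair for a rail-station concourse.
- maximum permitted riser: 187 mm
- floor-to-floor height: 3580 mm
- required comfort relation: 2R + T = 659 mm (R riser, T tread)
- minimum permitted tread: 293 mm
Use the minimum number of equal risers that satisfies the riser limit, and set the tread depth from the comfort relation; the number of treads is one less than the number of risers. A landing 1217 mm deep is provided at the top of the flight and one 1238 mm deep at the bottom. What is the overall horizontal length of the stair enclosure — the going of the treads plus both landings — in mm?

At most 187 each: 3580/187 = 19.14, giving 20 risers.
Riser R = 3580 / 20 = 179 mm, within the 187 mm limit.
T = 659 − 2·179 = 301 mm, which satisfies the 293 mm minimum.
20 risers give 19 treads; going = 19 × 301 = 5719 mm.
Add landings: 5719 + 1217 + 1238 = 8174 mm.

8174 mm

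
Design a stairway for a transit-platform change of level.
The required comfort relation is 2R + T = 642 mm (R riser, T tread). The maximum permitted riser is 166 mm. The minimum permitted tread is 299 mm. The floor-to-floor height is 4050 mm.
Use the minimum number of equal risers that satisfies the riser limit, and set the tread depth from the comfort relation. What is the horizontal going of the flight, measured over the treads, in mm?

7632 mm

⌈4050/166⌉ = 25 risers.
Riser R = 4050 / 25 = 162 mm, within the 166 mm limit.
From 2R + T = 642: T = 642 − 324 = 318 mm.
Going = (25 − 1) × 318 = 7632 mm.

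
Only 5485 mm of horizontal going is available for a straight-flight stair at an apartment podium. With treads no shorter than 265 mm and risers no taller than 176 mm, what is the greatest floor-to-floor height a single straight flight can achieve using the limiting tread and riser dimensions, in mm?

3696 mm

Treads that fit: ⌊5485 / 265⌋ = 20.
Risers = treads + 1 = 21.
Maximum height = 21 × 176 = 3696 mm.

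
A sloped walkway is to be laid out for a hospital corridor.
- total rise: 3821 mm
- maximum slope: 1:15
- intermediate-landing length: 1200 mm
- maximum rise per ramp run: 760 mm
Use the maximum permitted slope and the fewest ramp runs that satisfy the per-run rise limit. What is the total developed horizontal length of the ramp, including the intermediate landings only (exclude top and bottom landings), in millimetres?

63315 mm

⌈3821/760⌉ = 6 ramp runs. That means 5 intermediate landings.
Ramp run (horizontal) at 1:15: 3821 × 15 = 57315 mm.
5 intermediate landings contribute 5 × 1200 = 6000 mm.
Total developed length = 57315 + 6000 = 63315 mm.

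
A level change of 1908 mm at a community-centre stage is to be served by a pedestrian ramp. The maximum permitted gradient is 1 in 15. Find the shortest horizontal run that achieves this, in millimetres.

Run = rise × 15 = 1908 × 15 = 28620 mm.

28620 mm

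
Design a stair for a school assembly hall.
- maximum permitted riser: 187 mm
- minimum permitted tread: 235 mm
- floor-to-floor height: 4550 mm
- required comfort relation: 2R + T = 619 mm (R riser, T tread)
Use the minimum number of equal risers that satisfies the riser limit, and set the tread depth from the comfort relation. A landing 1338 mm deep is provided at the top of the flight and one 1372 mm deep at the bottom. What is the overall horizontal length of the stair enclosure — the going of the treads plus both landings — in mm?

4550 / 187 = 24.332 → round up to 25 risers.
Each riser is 4550/25 = 182 mm (≤ 187 mm).
Tread T = 619 − 2 × 182 = 255 mm (≥ 235 mm).
Going = (25 − 1) × 255 = 6120 mm.
Add landings: 6120 + 1338 + 1372 = 8830 mm.

8830 mm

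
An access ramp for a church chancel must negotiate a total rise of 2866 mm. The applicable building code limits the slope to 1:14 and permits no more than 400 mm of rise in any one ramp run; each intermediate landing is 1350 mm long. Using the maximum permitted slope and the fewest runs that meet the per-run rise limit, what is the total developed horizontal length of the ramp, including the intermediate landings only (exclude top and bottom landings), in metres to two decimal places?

At most 400 each: 2866/400 = 7.17, giving 8 ramp runs. That means 7 intermediate landings.
Ramp run (horizontal) at 1:14: 2866 × 14 = 40124 mm.
Intermediate landings: 7 × 1350 = 9450 mm.
Developed length = 40124 + 9450 = 49574 mm.
= 49.57 m.

49.57 m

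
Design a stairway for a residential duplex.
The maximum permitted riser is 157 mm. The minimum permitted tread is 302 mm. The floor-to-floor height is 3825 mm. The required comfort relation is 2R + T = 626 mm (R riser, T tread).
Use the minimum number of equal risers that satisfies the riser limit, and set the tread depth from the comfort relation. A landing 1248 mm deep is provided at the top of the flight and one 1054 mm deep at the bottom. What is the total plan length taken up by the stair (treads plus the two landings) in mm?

3825 / 157 = 24.36, so 25 risers are needed.
R = 3825 ÷ 25 = 153 mm.
T = 626 − 2·153 = 320 mm, which satisfies the 302 mm minimum.
Going = (25 − 1) × 320 = 7680 mm.
Add landings: 7680 + 1248 + 1054 = 9982 mm.

9982 mm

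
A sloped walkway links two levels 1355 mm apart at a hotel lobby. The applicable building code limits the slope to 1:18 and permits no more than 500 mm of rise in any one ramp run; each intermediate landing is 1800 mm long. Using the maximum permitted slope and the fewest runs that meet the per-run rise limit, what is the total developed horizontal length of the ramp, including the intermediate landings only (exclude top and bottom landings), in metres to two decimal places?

⌈1355/500⌉ = 3 ramp runs. That means 2 intermediate landings.
Ramp run (horizontal) at 1:18: 1355 × 18 = 24390 mm.
2 intermediate landings contribute 2 × 1800 = 3600 mm.
Total developed length = 24390 + 3600 = 27990 mm.
= 27.99 m.

27.99 m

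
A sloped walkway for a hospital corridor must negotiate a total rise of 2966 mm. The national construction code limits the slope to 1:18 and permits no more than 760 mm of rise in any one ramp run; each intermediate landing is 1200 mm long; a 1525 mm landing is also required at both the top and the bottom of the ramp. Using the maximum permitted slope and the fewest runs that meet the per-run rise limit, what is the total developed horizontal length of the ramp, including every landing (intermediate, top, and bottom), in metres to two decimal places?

At most 760 each: 2966/760 = 3.90, giving 4 ramp runs. That means 3 intermediate landings.
Horizontal run for 2966 mm of rise at 1:18 is 2966 × 18 = 53388 mm.
Intermediate landings: 3 × 1200 = 3600 mm.
Top and bottom landings: 2 × 1525 = 3050 mm.
Total = 53388 + 3600 + 3050 = 60038 mm.
= 60.04 m.

60.04 m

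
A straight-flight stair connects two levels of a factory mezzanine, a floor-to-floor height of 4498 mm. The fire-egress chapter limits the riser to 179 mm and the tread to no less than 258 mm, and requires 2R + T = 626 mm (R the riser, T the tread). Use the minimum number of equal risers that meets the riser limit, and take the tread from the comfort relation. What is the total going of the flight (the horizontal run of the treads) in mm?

4498 / 179 = 25.128 → round up to 26 risers.
R = 4498 ÷ 26 = 173 mm.
From 2R + T = 626: T = 626 − 346 = 280 mm.
26 risers give 25 treads; going = 25 × 280 = 7000 mm.

7000 mm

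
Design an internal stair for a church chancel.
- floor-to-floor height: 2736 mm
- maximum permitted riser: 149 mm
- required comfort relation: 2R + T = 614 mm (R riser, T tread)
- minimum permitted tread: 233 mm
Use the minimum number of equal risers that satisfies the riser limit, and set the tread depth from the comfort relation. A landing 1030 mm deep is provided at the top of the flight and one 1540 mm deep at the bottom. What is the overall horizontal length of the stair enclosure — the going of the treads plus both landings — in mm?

At most 149 each: 2736/149 = 18.36, giving 19 risers.
Each riser is 2736/19 = 144 mm (≤ 149 mm).
T = 614 − 2·144 = 326 mm, which satisfies the 233 mm minimum.
Going = (19 − 1) × 326 = 5868 mm.
Add landings: 5868 + 1030 + 1540 = 8438 mm.

8438 mm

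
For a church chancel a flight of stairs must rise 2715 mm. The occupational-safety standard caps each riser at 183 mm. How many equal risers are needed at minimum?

15 risers

At most 183 each: 2715/183 = 14.84, giving 15 risers.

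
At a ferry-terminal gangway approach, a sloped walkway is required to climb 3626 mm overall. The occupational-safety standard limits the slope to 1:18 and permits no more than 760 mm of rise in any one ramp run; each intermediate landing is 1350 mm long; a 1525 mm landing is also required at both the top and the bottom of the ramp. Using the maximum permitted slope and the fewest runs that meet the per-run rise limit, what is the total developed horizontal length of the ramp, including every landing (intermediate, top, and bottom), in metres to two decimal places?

3626 / 760 = 4.771 → round up to 5 ramp runs. That means 4 intermediate landings.
Ramp run (horizontal) at 1:18: 3626 × 18 = 65268 mm.
4 intermediate landings contribute 4 × 1350 = 5400 mm.
Top and bottom landings: 2 × 1525 = 3050 mm.
Total = 65268 + 5400 + 3050 = 73718 mm.
= 73.72 m.

73.72 m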